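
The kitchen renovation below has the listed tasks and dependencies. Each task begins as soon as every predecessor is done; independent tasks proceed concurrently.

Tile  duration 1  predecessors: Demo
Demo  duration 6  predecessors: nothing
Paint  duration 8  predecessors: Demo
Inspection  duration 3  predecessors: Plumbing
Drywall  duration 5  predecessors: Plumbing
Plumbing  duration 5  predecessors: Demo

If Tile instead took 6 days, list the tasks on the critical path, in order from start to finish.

Critical path before the change: Demo→Plumbing→Drywall = 6+5+5 = 16 giving 16 days.
The longest path through Tile is only 7 days, so Tile has float 9.
That remains the longest chain; total 16 days.

Demo, Plumbing, Drywall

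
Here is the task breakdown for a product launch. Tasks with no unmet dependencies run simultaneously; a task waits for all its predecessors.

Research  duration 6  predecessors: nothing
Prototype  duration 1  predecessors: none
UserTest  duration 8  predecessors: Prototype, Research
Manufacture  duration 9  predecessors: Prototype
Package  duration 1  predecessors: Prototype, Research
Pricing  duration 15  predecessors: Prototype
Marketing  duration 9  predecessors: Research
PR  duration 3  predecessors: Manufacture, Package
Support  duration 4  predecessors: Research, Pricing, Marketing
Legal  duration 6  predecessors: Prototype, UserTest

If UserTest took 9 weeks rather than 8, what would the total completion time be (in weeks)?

Critical path before the change: Research→UserTest→Legal = 6+8+6 = 20 giving 20 weeks.
UserTest lies on that path, so at 9 weeks the path becomes 21 weeks.
The critical path is still Research→UserTest→Legal; finish is now 21 weeks.

21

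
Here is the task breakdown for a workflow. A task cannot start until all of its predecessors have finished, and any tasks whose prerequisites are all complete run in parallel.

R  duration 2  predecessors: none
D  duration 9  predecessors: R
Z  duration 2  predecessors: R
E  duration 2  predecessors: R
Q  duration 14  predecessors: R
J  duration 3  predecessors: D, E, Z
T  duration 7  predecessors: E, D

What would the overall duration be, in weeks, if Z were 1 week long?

Critical path before the change: R→D→T = 2+9+7 = 18 giving 18 weeks.
Z is off the critical path — its longest chain is 7 weeks, giving 11 of slack.
The critical path is still R→D→T; finish is now 18 weeks.

18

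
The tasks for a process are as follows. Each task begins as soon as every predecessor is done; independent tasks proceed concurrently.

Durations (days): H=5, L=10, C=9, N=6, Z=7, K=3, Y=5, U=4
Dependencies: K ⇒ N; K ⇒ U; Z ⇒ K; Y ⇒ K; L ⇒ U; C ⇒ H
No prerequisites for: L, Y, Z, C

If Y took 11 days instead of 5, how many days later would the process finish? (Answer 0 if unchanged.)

4

Critical path before the change: Z→K→N = 7+3+6 = 16 giving 16 days.
Y is off the critical path — its longest chain is 14 days, giving 2 of slack.
New critical path: Y→K→N = 11+3+6 = 20 ⇒ 20 days.
Change in finish: 20 − 16 = +4 days.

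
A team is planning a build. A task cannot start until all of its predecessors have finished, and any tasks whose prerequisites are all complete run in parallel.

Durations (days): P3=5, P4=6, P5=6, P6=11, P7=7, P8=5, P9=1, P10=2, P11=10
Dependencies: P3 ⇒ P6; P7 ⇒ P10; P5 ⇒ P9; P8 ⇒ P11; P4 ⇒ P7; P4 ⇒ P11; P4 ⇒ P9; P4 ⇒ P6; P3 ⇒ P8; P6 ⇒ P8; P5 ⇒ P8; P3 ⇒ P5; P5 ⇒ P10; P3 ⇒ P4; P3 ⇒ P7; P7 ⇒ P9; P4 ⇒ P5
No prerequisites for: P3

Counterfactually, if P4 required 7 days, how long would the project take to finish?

38

Baseline: P3→P4→P6→P8→P11 = 5+6+11+5+10 = 37 → 37 days.
P4 is on the critical path; changing it to 7 makes that path 38 days.
The critical path is still P3→P4→P6→P8→P11; finish is now 38 days.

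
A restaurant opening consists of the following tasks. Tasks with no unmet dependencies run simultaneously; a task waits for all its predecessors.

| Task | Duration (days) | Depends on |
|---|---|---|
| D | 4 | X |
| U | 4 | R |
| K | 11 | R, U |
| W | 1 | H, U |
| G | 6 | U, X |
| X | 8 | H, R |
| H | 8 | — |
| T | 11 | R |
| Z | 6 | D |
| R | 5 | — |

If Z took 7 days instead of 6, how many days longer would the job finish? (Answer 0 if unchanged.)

1

As given, the longest chain is H→X→D→Z = 8+8+4+6 = 26, so the finish is 26 days.
Since Z is critical, the +1 change carries straight to that chain (now 27 days).
That remains the longest chain; total 27 days.
Change in finish: 27 − 26 = +1 days.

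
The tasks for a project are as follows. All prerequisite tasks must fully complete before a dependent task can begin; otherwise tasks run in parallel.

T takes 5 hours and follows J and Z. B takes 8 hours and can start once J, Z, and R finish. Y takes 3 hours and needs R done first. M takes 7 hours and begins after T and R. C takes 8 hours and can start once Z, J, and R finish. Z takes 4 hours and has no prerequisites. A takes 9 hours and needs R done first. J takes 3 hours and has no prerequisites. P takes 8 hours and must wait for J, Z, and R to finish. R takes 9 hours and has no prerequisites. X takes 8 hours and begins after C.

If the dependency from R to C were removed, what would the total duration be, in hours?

Before: longest chain R→C→X = 9+8+8 = 25, finish 25.
Without R→C, C's earliest start moves from 9 to 4.
After: Z→C→X = 4+8+8 = 20 → 20 hours.

20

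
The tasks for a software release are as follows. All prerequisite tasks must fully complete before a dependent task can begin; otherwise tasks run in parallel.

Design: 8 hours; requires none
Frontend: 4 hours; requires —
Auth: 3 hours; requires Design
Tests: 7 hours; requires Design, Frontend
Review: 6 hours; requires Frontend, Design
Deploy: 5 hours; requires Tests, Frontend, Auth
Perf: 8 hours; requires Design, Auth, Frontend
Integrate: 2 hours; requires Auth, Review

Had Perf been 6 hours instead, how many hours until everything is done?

20

As given, the longest chain is Design→Tests→Deploy = 8+7+5 = 20, so the finish is 20 hours.
Perf is off the critical path — its longest chain is 19 hours, giving 1 of slack.
That remains the longest chain; total 20 hours.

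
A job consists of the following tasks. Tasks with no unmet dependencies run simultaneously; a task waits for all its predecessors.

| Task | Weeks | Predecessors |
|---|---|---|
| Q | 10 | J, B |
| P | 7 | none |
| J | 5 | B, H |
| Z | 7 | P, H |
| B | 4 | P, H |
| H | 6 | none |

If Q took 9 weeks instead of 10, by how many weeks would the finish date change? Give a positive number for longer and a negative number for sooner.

Actual critical path: P→B→J→Q = 7+4+5+10 = 26 ⇒ 26 weeks.
Q is on the critical path; changing it to 9 makes that path 25 weeks.
The critical path is still P→B→J→Q; finish is now 25 weeks.
Change in finish: 25 − 26 = -1 weeks.

-1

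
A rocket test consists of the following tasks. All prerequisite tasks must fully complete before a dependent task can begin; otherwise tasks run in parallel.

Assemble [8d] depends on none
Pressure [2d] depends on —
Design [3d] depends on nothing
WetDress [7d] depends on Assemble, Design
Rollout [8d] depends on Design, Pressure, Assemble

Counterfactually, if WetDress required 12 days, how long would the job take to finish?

The binding path is Assemble→Rollout = 8+8 = 16; finish at 16 days.
WetDress has 1 day of float (longest path through it is 15).
New critical path: Assemble→WetDress = 8+12 = 20 ⇒ 20 days.

20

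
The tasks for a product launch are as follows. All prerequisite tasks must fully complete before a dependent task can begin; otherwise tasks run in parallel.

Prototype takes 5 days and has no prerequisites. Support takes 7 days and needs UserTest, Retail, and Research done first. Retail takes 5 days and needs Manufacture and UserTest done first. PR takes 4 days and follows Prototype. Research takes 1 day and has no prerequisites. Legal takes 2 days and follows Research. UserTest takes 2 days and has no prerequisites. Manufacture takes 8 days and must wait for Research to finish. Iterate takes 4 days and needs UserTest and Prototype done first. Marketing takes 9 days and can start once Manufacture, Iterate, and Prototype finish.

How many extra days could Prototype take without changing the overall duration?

Research→Manufacture→Retail→Support = 1+8+5+7 = 21 sets the makespan at 21 days.
Prototype finishes as early as 5 and must finish by 8.
So Prototype can slip 8 − 5 = 3 days.

3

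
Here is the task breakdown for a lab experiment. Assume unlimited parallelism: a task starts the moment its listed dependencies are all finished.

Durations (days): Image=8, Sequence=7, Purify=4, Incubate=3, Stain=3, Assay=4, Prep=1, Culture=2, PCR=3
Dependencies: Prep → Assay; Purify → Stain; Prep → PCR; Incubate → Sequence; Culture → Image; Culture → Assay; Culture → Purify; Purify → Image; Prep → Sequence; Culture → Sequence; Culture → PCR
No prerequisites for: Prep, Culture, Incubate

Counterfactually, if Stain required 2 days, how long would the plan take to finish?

14

The binding path is Culture→Purify→Image = 2+4+8 = 14; finish at 14 days.
The longest path through Stain is only 9 days, so Stain has float 5.
The critical path is still Culture→Purify→Image; finish is now 14 days.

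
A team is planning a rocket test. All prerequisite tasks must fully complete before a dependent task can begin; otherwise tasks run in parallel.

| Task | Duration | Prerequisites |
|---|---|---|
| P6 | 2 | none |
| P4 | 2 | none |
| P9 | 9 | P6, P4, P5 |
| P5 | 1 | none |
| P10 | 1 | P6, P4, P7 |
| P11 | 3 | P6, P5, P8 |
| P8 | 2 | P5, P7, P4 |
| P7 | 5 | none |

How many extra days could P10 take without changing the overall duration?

The longest chain is P4→P9 = 2+9 = 11; overall finish 11 days.
P10 finishes as early as 6 and must finish by 11.
So P10 can slip 11 − 6 = 5 days.

5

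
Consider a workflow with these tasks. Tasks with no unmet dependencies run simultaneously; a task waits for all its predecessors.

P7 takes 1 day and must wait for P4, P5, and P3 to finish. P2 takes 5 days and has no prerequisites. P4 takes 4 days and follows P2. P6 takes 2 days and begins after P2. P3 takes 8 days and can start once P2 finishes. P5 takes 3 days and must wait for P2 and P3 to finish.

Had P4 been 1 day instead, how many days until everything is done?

17

Actual critical path: P2→P3→P5→P7 = 5+8+3+1 = 17 ⇒ 17 days.
P4 has 7 days of float (longest path through it is 10).
That remains the longest chain; total 17 days.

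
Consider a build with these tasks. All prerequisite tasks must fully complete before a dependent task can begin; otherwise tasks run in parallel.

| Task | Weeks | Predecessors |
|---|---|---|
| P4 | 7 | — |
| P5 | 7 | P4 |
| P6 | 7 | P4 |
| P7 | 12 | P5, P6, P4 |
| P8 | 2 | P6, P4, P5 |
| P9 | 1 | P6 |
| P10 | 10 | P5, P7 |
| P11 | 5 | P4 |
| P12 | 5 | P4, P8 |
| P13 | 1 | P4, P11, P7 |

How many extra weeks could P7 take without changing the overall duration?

0

The longest chain is P4→P5→P7→P10 = 7+7+12+10 = 36; overall finish 36 weeks.
The longest chain containing P7 totals 36 weeks.
Float = 36 − 36 = 0.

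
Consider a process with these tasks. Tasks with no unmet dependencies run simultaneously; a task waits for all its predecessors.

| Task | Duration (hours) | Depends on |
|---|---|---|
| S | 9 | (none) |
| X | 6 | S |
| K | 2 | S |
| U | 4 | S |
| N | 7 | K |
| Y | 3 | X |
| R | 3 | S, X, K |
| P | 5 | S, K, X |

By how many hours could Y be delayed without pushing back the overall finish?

2

The longest chain is S→X→P = 9+6+5 = 20; overall finish 20 hours.
Y finishes as early as 18 and must finish by 20.
Slack of Y = 17 − 15 = 2 hours.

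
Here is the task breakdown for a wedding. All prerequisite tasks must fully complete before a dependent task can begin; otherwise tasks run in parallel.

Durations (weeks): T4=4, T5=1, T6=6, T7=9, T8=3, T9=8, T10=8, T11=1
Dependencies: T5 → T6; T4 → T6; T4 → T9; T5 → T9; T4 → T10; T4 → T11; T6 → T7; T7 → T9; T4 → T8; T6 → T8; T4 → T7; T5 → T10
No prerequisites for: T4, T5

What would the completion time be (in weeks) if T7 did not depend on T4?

27

Before: longest chain T4→T6→T7→T9 = 4+6+9+8 = 27, finish 27.
Dropping T4→T7 doesn't change T7's earliest start (10); another predecessor still binds.
After: T4→T6→T7→T9 = 4+6+9+8 = 27 → 27 weeks.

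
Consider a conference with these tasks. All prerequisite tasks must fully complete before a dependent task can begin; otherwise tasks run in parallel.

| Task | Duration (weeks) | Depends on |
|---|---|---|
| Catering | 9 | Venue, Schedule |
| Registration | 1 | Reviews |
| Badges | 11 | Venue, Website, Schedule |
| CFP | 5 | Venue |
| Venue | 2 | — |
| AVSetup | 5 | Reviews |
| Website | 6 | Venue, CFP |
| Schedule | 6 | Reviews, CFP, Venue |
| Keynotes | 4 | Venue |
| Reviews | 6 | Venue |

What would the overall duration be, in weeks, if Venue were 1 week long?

24

Actual critical path: Venue→Reviews→Schedule→Badges = 2+6+6+11 = 25 ⇒ 25 weeks.
Since Venue is critical, the -1 change carries straight to that chain (now 24 weeks).
That remains the longest chain; total 24 weeks.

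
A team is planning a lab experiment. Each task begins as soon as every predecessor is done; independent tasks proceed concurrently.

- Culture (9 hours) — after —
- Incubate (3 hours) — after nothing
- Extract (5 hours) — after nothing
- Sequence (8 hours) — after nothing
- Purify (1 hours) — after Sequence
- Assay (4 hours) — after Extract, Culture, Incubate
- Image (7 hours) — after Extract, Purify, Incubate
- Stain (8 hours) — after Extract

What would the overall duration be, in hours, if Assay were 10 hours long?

19

As given, the longest chain is Sequence→Purify→Image = 8+1+7 = 16, so the finish is 16 hours.
Assay has 3 hours of float (longest path through it is 13).
Now Culture→Assay = 9+10 = 19 is longest, so the finish becomes 19 hours.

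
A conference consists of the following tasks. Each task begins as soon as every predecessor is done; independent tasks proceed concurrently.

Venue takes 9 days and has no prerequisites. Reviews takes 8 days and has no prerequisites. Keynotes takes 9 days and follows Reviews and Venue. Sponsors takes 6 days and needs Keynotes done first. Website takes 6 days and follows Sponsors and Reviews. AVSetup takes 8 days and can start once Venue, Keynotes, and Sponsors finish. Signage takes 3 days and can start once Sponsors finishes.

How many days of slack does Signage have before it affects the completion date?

5

Venue→Keynotes→Sponsors→AVSetup = 9+9+6+8 = 32 sets the makespan at 32 days.
Longest path through Signage: 27 days (earliest finish 27, latest finish 32).
Slack of Signage = 29 − 24 = 5 days.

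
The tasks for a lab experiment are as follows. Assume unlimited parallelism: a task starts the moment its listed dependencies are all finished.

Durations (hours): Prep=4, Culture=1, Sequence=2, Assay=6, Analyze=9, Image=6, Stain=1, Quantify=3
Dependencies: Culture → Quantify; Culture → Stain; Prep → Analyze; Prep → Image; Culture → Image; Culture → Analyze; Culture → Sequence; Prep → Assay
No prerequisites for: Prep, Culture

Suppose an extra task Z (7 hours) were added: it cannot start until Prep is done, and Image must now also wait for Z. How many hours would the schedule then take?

Originally the schedule takes 13 hours.
With Z inserted, Image now waits for max(Prep, Culture, Z).
New critical path: Prep→Z→Image = 4+7+6 = 17 ⇒ 17 hours.

17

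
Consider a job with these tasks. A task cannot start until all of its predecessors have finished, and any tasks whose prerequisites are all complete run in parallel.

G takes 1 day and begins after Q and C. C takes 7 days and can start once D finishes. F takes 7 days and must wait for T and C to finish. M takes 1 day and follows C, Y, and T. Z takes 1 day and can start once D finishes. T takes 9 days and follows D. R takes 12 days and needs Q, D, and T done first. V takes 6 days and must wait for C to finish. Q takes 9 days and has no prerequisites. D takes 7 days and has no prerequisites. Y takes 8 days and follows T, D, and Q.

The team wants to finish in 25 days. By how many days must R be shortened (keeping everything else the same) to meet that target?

3

Current finish: 28 days; target: 25.
R is on every critical path, so each day cut from R cuts the finish by one (this holds down to a finish of 25).
Need 28 − 25 = 3 days off R → R becomes 9 days, finish becomes 25.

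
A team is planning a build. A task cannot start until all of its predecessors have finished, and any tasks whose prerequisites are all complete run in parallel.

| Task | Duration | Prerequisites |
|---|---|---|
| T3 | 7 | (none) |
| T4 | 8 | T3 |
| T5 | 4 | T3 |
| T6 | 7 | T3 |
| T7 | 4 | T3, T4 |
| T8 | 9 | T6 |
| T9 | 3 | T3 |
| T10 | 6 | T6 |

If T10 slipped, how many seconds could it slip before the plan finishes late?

3

The longest chain is T3→T6→T8 = 7+7+9 = 23; overall finish 23 seconds.
Longest path through T10: 20 seconds (earliest finish 20, latest finish 23).
Slack of T10 = 17 − 14 = 3 seconds.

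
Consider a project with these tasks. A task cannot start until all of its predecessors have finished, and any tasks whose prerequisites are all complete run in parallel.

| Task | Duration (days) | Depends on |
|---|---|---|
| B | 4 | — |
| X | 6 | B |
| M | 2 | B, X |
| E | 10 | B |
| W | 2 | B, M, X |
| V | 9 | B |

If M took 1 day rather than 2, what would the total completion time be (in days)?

14

Baseline: B→X→M→W = 4+6+2+2 = 14 → 14 days.
Since M is critical, the -1 change carries straight to that chain (now 13 days).
Now B→E = 4+10 = 14 is longest, so the finish becomes 14 days.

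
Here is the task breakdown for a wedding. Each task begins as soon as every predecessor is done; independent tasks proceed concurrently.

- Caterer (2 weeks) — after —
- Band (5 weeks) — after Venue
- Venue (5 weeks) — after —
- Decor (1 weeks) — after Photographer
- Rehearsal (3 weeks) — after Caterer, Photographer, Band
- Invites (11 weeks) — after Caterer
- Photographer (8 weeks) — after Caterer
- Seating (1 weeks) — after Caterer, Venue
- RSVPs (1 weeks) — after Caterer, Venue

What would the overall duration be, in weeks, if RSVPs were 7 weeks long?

13

Baseline: Venue→Band→Rehearsal = 5+5+3 = 13 → 13 weeks.
The longest path through RSVPs is only 6 weeks, so RSVPs has float 7.
The critical path is still Venue→Band→Rehearsal; finish is now 13 weeks.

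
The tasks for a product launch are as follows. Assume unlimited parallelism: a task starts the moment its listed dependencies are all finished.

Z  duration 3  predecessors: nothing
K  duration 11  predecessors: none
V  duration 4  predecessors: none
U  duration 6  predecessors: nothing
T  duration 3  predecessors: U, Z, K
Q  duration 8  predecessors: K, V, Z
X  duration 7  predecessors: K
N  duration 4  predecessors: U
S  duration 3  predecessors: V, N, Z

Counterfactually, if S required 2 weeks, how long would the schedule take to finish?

19

As given, the longest chain is K→Q = 11+8 = 19, so the finish is 19 weeks.
S is off the critical path — its longest chain is 13 weeks, giving 6 of slack.
That remains the longest chain; total 19 weeks.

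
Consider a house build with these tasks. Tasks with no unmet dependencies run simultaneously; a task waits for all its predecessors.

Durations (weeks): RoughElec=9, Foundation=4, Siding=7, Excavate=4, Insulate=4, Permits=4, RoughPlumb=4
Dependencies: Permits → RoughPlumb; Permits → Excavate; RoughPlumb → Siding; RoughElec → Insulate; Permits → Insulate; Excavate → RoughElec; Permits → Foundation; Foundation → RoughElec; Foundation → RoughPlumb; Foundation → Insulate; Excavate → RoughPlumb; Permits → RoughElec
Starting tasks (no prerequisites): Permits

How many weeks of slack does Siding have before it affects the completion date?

The longest chain is Permits→Excavate→RoughElec→Insulate = 4+4+9+4 = 21; overall finish 21 weeks.
Siding finishes as early as 19 and must finish by 21.
Float = 21 − 19 = 2.

2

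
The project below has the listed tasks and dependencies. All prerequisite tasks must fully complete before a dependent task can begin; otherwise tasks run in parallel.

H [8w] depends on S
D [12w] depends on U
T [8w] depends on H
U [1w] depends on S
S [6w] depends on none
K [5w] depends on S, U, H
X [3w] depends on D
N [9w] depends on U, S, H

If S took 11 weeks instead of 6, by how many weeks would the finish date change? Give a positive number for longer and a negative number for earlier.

5

Critical path before the change: S→H→N = 6+8+9 = 23 giving 23 weeks.
S is on the critical path; changing it to 11 makes that path 28 weeks.
That remains the longest chain; total 28 weeks.
Change in finish: 28 − 23 = +5 weeks.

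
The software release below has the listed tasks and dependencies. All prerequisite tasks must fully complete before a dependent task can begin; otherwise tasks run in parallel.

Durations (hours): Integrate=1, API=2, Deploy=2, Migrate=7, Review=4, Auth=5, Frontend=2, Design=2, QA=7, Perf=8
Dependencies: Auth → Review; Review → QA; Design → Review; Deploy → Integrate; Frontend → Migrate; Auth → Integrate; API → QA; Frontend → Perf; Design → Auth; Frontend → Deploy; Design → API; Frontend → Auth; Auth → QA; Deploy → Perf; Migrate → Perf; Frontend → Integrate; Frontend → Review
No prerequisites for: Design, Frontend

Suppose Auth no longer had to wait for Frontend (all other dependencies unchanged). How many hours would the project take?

Original critical path: Design→Auth→Review→QA = 2+5+4+7 = 18 ⇒ 18 hours.
Dropping Frontend→Auth doesn't change Auth's earliest start (2); another predecessor still binds.
The longest chain is now Design→Auth→Review→QA = 2+5+4+7 = 18, so the project takes 18 hours.

18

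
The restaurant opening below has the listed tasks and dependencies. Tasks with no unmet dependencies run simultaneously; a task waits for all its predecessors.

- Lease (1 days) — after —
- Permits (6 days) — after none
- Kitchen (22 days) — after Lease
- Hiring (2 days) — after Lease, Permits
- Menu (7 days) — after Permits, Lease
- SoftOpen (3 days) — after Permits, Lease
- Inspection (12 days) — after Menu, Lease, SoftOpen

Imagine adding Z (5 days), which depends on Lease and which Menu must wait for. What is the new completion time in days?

Originally the project takes 25 days.
With Z inserted, Menu now waits for max(Permits, Lease, Z).
New critical path: Lease→Z→Menu→Inspection = 1+5+7+12 = 25 ⇒ 25 days.

25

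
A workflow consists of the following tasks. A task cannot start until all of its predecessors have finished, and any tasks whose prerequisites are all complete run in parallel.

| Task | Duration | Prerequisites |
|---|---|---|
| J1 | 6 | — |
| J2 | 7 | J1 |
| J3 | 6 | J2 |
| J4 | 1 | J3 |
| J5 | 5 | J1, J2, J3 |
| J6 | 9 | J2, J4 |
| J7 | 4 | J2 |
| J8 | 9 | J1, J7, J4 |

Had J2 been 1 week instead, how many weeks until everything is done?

The binding path is J1→J2→J3→J4→J6 = 6+7+6+1+9 = 29; finish at 29 weeks.
Since J2 is critical, the -6 change carries straight to that chain (now 23 weeks).
That remains the longest chain; total 23 weeks.

23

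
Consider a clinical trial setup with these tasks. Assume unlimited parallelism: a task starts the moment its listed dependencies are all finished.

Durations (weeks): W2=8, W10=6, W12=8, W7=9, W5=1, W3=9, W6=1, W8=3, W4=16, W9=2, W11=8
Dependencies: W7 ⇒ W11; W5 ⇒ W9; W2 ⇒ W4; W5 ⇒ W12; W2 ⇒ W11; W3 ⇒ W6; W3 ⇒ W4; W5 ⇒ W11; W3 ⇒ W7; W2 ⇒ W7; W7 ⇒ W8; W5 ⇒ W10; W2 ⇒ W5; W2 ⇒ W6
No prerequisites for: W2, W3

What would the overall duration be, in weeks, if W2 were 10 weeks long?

27

Critical path before the change: W3→W7→W11 = 9+9+8 = 26 giving 26 weeks.
The longest path through W2 is only 25 weeks, so W2 has float 1.
New critical path: W2→W7→W11 = 10+9+8 = 27 ⇒ 27 weeks.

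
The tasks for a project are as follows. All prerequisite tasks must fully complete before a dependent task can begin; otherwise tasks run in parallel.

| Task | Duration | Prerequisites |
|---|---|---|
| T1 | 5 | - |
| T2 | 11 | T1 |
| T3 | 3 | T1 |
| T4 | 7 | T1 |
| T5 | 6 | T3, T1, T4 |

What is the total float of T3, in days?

T1→T4→T5 = 5+7+6 = 18 sets the makespan at 18 days.
Longest path through T3: 14 days (earliest finish 8, latest finish 12).
Slack of T3 = 9 − 5 = 4 days.

4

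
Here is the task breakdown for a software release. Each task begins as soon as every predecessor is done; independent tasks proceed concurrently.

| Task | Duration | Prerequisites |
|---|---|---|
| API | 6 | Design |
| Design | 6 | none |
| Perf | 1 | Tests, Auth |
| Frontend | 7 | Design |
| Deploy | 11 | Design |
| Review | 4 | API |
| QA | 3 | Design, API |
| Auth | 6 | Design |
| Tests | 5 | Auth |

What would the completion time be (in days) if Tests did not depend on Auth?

Before: longest chain Design→Auth→Tests→Perf = 6+6+5+1 = 18, finish 18.
Without Auth→Tests, Tests's earliest start moves from 12 to 0.
New critical path: Design→Deploy = 6+11 = 17 ⇒ 17 days.

17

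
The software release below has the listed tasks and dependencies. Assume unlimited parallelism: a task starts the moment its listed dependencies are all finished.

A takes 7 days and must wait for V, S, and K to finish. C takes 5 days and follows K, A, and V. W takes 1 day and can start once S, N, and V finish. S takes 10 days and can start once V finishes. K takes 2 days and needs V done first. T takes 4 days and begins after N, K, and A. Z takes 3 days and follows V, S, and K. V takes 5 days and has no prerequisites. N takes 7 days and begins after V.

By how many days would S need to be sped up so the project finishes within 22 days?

5

Current finish: 27 days; target: 22.
S is on every critical path, so each day cut from S cuts the finish by one (this holds down to a finish of 19).
Need 27 − 22 = 5 days off S → S becomes 5 days, finish becomes 22.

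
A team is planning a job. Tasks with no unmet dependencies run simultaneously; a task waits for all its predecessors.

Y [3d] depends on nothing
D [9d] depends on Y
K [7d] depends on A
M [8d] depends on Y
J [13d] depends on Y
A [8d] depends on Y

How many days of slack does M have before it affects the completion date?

Y→A→K = 3+8+7 = 18 sets the makespan at 18 days.
M finishes as early as 11 and must finish by 18.
Slack of M = 10 − 3 = 7 days.

7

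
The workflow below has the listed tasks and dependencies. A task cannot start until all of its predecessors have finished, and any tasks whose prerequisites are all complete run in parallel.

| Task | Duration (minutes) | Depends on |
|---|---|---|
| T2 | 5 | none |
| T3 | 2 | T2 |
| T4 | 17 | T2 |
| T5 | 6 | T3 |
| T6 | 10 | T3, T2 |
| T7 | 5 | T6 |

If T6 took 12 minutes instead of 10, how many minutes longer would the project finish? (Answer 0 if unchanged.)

As given, the longest chain is T2→T3→T6→T7 = 5+2+10+5 = 22, so the finish is 22 minutes.
Since T6 is critical, the +2 change carries straight to that chain (now 24 minutes).
No other chain overtakes it, so the finish is 24 minutes.
Change in finish: 24 − 22 = +2 minutes.

2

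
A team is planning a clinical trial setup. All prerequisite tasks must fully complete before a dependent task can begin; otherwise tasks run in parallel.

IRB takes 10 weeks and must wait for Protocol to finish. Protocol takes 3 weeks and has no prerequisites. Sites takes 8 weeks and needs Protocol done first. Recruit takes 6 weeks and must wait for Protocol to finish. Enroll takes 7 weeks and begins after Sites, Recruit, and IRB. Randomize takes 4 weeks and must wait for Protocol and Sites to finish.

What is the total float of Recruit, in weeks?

4

Protocol→IRB→Enroll = 3+10+7 = 20 sets the makespan at 20 weeks.
The longest chain containing Recruit totals 16 weeks.
Slack of Recruit = 7 − 3 = 4 weeks.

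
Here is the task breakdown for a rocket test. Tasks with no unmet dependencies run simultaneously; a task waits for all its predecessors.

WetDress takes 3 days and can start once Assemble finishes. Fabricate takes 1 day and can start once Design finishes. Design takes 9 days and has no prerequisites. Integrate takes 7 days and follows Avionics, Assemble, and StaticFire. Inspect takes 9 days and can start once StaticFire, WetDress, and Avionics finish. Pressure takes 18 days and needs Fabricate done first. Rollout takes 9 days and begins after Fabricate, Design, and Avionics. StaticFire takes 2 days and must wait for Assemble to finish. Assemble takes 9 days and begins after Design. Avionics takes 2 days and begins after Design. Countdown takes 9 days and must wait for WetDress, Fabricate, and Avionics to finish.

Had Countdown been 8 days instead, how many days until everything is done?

30

Baseline: Design→Assemble→WetDress→Countdown = 9+9+3+9 = 30 → 30 days.
Countdown is on the critical path; changing it to 8 makes that path 29 days.
New critical path: Design→Assemble→WetDress→Inspect = 9+9+3+9 = 30 ⇒ 30 days.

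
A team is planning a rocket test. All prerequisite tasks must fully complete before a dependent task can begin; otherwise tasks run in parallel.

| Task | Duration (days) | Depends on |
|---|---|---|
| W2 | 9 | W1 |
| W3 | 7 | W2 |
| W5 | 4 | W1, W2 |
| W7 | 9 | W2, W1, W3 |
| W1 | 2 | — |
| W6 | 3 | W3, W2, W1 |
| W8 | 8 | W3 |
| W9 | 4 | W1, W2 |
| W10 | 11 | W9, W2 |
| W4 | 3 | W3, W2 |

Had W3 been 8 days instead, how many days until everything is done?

28

Critical path before the change: W1→W2→W3→W7 = 2+9+7+9 = 27 giving 27 days.
W3 is on the critical path; changing it to 8 makes that path 28 days.
No other chain overtakes it, so the finish is 28 days.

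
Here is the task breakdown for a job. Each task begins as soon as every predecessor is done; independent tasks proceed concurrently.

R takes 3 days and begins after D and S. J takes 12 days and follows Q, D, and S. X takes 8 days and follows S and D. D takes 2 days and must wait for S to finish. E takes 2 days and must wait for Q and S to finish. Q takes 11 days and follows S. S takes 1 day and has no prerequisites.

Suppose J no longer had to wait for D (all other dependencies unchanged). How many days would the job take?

24

With the dependency in place, S→Q→J = 1+11+12 = 24 sets the finish at 24 days.
Dropping D→J doesn't change J's earliest start (12); another predecessor still binds.
The longest chain is now S→Q→J = 1+11+12 = 24, so the job takes 24 days.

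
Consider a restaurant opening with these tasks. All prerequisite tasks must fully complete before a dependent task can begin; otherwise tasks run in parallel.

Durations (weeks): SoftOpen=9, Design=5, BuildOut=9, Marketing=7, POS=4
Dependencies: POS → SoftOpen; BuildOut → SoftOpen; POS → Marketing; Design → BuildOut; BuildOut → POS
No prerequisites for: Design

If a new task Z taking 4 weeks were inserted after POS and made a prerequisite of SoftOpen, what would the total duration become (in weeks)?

Originally the schedule takes 27 weeks.
With Z inserted, SoftOpen now waits for max(POS, BuildOut, Z).
New critical path: Design→BuildOut→POS→Z→SoftOpen = 5+9+4+4+9 = 31 ⇒ 31 weeks.

31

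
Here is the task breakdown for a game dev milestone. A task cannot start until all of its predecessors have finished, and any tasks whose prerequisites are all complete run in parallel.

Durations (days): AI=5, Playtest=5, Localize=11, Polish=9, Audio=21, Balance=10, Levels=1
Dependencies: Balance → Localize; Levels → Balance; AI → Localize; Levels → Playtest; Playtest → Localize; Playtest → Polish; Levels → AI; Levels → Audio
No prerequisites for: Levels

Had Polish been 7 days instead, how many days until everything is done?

22

Baseline: Levels→Audio = 1+21 = 22 → 22 days.
Polish is off the critical path — its longest chain is 15 days, giving 7 of slack.
No other chain overtakes it, so the finish is 22 days.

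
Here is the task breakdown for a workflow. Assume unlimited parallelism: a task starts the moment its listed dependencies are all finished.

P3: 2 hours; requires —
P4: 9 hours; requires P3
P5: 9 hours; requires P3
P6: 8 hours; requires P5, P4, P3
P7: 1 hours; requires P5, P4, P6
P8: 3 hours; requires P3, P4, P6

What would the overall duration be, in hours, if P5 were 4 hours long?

22

Actual critical path: P3→P5→P6→P8 = 2+9+8+3 = 22 ⇒ 22 hours.
P5 is on the critical path; changing it to 4 makes that path 17 hours.
The binding chain switches to P3→P4→P6→P8 = 2+9+8+3 = 22; finish 22 hours.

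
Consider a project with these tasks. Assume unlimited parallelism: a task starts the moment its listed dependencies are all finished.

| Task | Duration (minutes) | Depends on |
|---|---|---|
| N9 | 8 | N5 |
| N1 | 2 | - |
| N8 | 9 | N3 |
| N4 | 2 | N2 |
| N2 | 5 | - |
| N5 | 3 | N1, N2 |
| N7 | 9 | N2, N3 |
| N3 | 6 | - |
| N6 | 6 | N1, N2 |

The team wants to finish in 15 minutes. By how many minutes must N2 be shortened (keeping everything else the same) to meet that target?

Current finish: 16 minutes; target: 15.
N2 is on every critical path, so each minute cut from N2 cuts the finish by one (this holds down to a finish of 15).
Need 16 − 15 = 1 minute off N2 → N2 becomes 4 minutes, finish becomes 15.

1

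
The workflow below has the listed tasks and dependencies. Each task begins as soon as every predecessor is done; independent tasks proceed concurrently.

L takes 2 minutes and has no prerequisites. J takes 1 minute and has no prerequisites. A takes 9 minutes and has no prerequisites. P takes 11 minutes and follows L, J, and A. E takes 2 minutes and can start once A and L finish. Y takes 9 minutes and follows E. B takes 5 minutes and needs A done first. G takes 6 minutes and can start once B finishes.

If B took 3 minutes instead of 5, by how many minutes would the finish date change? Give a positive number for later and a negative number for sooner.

Actual critical path: A→B→G = 9+5+6 = 20 ⇒ 20 minutes.
B is on the critical path; changing it to 3 makes that path 18 minutes.
Now A→P = 9+11 = 20 is longest, so the finish becomes 20 minutes.
Change in finish: 20 − 20 = +0 minutes.

0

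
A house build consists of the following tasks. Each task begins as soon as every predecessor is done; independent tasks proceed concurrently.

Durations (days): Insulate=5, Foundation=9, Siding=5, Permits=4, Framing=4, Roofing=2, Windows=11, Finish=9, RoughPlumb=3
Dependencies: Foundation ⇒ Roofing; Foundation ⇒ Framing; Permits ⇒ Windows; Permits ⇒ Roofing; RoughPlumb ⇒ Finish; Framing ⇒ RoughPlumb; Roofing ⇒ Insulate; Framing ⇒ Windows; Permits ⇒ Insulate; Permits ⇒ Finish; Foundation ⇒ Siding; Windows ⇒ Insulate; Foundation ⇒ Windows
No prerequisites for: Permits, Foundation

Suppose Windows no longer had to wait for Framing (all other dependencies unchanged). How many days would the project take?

With the dependency in place, Foundation→Framing→Windows→Insulate = 9+4+11+5 = 29 sets the finish at 29 days.
Without Framing→Windows, Windows's earliest start moves from 13 to 9.
The longest chain is now Foundation→Framing→RoughPlumb→Finish = 9+4+3+9 = 25, so the project takes 25 days.

25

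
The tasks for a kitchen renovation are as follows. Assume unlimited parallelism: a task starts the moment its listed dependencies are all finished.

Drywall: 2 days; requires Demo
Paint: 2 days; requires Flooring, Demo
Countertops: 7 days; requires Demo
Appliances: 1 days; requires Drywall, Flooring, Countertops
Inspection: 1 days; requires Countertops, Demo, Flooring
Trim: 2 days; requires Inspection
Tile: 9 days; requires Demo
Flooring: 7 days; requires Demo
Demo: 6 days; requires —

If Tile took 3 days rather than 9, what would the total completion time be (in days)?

16

Actual critical path: Demo→Flooring→Inspection→Trim = 6+7+1+2 = 16 ⇒ 16 days.
The longest path through Tile is only 15 days, so Tile has float 1.
No other chain overtakes it, so the finish is 16 days.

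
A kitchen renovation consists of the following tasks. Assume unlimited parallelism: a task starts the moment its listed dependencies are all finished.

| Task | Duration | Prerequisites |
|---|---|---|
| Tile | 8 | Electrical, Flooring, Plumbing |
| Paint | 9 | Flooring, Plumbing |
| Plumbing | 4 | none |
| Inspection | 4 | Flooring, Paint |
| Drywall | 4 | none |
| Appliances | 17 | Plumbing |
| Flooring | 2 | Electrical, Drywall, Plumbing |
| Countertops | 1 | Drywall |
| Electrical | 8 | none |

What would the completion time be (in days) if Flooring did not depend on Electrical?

With the dependency in place, Electrical→Flooring→Paint→Inspection = 8+2+9+4 = 23 sets the finish at 23 days.
Without Electrical→Flooring, Flooring's earliest start moves from 8 to 4.
New critical path: Plumbing→Appliances = 4+17 = 21 ⇒ 21 days.

21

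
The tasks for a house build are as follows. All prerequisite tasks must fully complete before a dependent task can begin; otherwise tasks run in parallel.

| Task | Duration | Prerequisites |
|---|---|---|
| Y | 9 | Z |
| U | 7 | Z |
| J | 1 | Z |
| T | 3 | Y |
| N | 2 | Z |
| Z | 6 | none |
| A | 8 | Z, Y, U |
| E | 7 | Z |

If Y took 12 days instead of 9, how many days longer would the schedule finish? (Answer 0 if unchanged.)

As given, the longest chain is Z→Y→A = 6+9+8 = 23, so the finish is 23 days.
Y lies on that path, so at 12 days the path becomes 26 days.
The critical path is still Z→Y→A; finish is now 26 days.
Change in finish: 26 − 23 = +3 days.

3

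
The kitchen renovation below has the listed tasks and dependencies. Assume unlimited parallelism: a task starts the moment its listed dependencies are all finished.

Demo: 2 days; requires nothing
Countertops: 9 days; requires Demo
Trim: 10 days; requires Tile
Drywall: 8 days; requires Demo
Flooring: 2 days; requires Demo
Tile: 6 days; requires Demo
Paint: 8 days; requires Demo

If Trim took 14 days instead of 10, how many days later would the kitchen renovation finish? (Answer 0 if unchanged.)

4

Critical path before the change: Demo→Tile→Trim = 2+6+10 = 18 giving 18 days.
Since Trim is critical, the +4 change carries straight to that chain (now 22 days).
No other chain overtakes it, so the finish is 22 days.
Change in finish: 22 − 18 = +4 days.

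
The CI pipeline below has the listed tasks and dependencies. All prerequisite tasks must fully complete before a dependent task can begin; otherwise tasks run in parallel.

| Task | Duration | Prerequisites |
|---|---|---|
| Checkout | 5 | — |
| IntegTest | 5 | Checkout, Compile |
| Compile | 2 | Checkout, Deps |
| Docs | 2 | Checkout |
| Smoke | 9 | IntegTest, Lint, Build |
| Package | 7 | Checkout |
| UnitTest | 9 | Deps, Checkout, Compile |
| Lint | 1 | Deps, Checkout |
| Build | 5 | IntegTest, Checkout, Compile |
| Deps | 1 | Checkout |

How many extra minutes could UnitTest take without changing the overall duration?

The longest chain is Checkout→Deps→Compile→IntegTest→Build→Smoke = 5+1+2+5+5+9 = 27; overall finish 27 minutes.
UnitTest finishes as early as 17 and must finish by 27.
Slack of UnitTest = 18 − 8 = 10 minutes.

10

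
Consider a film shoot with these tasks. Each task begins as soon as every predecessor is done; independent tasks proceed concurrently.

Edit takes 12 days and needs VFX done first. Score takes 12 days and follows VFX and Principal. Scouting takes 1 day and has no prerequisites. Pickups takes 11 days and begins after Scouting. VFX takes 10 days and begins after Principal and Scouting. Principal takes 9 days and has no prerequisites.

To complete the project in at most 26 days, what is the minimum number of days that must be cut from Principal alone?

5

Current finish: 31 days; target: 26.
Principal is on every critical path, so each day cut from Principal cuts the finish by one (this holds down to a finish of 23).
Need 31 − 26 = 5 days off Principal → Principal becomes 4 days, finish becomes 26.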